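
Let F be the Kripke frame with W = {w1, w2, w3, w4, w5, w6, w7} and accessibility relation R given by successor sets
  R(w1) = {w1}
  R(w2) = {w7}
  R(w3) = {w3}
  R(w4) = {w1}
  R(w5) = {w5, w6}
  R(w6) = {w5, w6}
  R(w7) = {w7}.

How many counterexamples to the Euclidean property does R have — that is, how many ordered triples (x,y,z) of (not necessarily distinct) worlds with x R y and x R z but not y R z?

R is Euclidean; there are no such tuples.

0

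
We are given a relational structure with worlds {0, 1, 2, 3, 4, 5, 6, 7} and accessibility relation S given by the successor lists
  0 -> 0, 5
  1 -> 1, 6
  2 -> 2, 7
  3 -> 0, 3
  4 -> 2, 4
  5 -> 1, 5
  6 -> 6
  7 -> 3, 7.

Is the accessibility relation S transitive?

Transitive: no — 0 S 5 and 5 S 1, but not 0 S 1.

No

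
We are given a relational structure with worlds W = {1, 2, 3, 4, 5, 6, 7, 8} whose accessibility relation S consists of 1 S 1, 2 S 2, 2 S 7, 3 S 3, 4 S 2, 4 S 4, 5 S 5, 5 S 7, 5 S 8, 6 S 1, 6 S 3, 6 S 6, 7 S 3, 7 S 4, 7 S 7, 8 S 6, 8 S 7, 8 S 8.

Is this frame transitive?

No

Transitive: no — 2 S 7 and 7 S 3, but not 2 S 3.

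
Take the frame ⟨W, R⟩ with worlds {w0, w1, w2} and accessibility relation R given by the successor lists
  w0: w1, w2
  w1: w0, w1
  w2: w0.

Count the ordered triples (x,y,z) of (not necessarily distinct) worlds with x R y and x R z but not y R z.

Enumerating: (w0,w1,w2), (w0,w2,w1), (w0,w2,w2), (w1,w0,w0), (w2,w0,w0).

5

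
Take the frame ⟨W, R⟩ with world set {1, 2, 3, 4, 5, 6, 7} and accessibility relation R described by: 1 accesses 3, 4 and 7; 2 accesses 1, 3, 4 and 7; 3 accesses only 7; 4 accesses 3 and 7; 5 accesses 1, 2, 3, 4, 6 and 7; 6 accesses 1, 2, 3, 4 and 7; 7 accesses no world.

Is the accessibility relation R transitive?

Transitive: yes — every two-step R-path is closed by a direct edge.

Yes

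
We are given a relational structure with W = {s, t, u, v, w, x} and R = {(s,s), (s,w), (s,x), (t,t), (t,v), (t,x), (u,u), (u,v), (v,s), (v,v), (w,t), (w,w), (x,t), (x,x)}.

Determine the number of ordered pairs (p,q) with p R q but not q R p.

6

Enumerating: (s,w), (s,x), (t,v), (u,v), (v,s), (w,t).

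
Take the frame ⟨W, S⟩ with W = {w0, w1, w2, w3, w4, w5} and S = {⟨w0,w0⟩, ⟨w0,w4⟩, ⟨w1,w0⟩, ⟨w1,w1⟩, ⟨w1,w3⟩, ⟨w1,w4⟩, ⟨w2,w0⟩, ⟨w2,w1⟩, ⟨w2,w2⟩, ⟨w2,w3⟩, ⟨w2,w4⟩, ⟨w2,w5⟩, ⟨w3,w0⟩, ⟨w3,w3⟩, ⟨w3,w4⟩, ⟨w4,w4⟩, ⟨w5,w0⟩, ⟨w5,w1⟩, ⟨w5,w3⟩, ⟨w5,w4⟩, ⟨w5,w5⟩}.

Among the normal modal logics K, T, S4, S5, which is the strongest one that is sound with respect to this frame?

Reflexive (axiom T): yes — every world is S-related to itself.
Transitive (axiom 4): yes — every two-step S-path is closed by a direct edge.
Euclidean (axiom 5): no — w1 S w0 and w1 S w3, but not w0 S w3.
So F validates K, T, S4; S5 would additionally require S to be Euclidean. The strongest is S4.

S4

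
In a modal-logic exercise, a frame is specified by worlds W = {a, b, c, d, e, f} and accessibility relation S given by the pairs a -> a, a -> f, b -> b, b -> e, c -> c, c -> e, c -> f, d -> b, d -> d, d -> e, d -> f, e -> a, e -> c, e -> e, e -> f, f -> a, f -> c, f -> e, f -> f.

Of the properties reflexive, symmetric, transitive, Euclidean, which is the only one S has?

reflexive

Reflexive: yes — every world is S-related to itself.
Symmetric: no — b S e but not e S b.
Transitive: no — a S f and f S c, but not a S c.
Euclidean: no — d S b and d S f, but not b S f.
Only reflexive holds.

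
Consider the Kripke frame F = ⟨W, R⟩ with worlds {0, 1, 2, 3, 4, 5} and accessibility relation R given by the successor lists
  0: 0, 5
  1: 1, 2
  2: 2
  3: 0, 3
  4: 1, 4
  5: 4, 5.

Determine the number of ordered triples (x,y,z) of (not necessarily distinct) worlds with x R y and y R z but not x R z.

Enumerating: (0,5,4), (3,0,5), (4,1,2), (5,4,1).

4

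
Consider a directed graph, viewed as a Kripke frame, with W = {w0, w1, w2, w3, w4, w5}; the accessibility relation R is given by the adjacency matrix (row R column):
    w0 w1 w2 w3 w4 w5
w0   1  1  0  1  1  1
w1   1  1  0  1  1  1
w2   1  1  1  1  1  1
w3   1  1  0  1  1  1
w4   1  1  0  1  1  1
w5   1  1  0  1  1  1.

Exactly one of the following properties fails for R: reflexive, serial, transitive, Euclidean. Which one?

Euclidean

Reflexive: yes — every world is R-related to itself.
Serial: yes — every world has a successor (e.g. w0 R w0).
Transitive: yes — every two-step R-path is closed by a direct edge.
Euclidean: no — w2 R w0 and w2 R w2, but not w0 R w2.
Only Euclidean fails.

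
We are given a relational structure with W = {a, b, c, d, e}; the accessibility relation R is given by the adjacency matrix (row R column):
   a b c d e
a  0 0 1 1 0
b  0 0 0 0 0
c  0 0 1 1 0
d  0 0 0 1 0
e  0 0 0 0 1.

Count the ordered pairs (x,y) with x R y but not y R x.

Enumerating: (a,c), (a,d), (c,d).

3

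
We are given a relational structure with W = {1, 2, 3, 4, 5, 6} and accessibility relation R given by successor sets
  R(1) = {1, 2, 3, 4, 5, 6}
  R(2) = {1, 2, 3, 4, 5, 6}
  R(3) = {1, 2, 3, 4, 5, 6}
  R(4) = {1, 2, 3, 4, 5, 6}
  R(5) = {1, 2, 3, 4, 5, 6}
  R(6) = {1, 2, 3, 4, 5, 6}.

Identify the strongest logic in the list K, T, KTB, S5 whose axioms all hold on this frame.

S5

Reflexive (axiom T): yes — every world is R-related to itself.
Symmetric (axiom B): yes — every pair in R has its reverse in R.
Euclidean (axiom 5): yes — any two successors of a common world are R-related.
So F validates K, T, KTB, S5. The strongest is S5.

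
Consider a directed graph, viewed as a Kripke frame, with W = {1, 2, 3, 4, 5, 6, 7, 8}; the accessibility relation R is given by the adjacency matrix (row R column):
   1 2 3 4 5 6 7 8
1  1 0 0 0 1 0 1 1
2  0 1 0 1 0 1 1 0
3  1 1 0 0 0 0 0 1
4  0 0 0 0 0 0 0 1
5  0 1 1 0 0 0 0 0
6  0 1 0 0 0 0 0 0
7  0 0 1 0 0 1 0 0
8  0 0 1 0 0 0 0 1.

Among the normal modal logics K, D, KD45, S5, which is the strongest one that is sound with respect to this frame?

D

Serial (axiom D): yes — every world has a successor (e.g. 1 R 1).
Euclidean (axiom 5): no — 1 R 5 and 1 R 7, but not 5 R 7.
Transitive (axiom 4): no — 1 R 5 and 5 R 2, but not 1 R 2.
Reflexive (axiom T): no — 3 is not related to itself.
So F validates K, D; KD45 would additionally require R to be Euclidean and transitive. The strongest is D.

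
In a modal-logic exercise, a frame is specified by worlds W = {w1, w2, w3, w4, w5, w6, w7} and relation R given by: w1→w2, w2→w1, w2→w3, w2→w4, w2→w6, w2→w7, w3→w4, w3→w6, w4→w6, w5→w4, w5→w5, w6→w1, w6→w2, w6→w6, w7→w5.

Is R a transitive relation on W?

Transitive: no — w1 R w2 and w2 R w3, but not w1 R w3.

No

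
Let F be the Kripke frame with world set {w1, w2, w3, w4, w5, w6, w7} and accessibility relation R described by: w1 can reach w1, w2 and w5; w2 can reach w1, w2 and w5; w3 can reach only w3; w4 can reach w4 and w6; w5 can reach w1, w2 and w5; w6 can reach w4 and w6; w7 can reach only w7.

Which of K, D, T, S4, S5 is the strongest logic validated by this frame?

S5

Serial (axiom D): yes — every world has a successor (e.g. w1 R w1).
Reflexive (axiom T): yes — every world is R-related to itself.
Transitive (axiom 4): yes — every two-step R-path is closed by a direct edge.
Euclidean (axiom 5): yes — any two successors of a common world are R-related.
So F validates K, D, T, S4, S5. The strongest is S5.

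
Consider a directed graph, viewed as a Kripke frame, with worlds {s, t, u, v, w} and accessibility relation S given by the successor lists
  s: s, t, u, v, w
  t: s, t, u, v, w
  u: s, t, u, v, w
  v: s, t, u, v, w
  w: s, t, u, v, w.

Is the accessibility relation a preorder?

Reflexive: yes — every world is S-related to itself.
Transitive: yes — every two-step S-path is closed by a direct edge.
So S is a preorder.

Yes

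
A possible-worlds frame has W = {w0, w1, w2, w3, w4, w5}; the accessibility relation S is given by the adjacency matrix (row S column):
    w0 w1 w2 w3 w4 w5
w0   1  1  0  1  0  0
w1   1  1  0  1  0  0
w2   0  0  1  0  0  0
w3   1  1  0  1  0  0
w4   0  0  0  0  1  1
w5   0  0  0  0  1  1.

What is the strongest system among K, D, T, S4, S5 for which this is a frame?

S5

Serial (axiom D): yes — every world has a successor (e.g. w0 S w0).
Reflexive (axiom T): yes — every world is S-related to itself.
Transitive (axiom 4): yes — every two-step S-path is closed by a direct edge.
Euclidean (axiom 5): yes — any two successors of a common world are S-related.
So F validates K, D, T, S4, S5. The strongest is S5.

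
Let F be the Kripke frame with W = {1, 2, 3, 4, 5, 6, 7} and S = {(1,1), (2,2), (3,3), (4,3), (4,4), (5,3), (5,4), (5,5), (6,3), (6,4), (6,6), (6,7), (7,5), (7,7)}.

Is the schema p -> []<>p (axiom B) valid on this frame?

Axiom B corresponds to the accessibility relation being symmetric.
Symmetric: no — 4 S 3 but not 3 S 4.

No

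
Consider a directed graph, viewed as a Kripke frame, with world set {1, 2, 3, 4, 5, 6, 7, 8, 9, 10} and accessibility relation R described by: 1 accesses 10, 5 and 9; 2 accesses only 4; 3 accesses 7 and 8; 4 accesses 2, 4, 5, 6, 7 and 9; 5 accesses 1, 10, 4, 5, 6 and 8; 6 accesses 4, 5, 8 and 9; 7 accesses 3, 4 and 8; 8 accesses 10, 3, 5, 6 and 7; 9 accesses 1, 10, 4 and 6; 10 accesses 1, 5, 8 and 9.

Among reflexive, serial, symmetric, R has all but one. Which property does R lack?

reflexive

Reflexive: no — 1 is not related to itself.
Serial: yes — every world has a successor (e.g. 1 R 10).
Symmetric: yes — every pair in R has its reverse in R.
Only reflexive fails.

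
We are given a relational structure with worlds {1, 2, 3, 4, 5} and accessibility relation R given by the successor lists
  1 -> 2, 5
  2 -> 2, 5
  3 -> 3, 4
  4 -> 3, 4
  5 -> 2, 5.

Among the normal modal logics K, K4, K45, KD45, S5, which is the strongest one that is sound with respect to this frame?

Transitive (axiom 4): yes — every two-step R-path is closed by a direct edge.
Euclidean (axiom 5): yes — any two successors of a common world are R-related.
Serial (axiom D): yes — every world has a successor (e.g. 1 R 2).
Reflexive (axiom T): no — 1 is not related to itself.
So F validates K, K4, K45, KD45; S5 would additionally require R to be reflexive. The strongest is KD45.

KD45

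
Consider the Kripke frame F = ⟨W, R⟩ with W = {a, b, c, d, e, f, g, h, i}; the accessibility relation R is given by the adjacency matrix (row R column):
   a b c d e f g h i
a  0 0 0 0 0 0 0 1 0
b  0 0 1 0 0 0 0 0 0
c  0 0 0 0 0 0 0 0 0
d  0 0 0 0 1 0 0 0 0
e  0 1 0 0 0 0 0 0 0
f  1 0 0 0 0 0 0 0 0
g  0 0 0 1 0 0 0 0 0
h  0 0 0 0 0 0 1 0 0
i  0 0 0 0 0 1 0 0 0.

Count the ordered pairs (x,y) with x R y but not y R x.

8

Enumerating: (a,h), (b,c), (d,e), (e,b), (f,a), (g,d), (h,g), (i,f).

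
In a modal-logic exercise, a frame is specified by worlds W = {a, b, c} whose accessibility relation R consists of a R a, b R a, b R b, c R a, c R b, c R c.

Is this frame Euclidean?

Euclidean: no — c R a and c R b, but not a R b.

No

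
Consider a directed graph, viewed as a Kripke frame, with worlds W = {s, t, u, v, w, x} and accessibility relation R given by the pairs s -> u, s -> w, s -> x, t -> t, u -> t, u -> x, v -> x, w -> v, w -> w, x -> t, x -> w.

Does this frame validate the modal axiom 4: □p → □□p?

No

By correspondence theory, 4 is valid on a frame iff R is transitive.
Transitive: no — s R u and u R t, but not s R t.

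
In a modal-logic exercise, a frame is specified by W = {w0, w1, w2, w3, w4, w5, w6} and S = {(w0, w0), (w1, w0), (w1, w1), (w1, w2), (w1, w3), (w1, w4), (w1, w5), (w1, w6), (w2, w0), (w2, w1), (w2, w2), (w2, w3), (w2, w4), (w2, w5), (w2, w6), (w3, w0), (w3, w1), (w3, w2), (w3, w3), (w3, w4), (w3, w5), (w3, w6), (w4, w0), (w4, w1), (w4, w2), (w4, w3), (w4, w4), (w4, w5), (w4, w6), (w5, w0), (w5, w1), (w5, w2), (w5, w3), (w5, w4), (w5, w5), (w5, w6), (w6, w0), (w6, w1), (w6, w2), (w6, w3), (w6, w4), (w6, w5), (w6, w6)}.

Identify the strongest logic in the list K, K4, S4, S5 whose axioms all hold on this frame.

Transitive (axiom 4): yes — every two-step S-path is closed by a direct edge.
Reflexive (axiom T): yes — every world is S-related to itself.
Euclidean (axiom 5): no — w1 S w0 and w1 S w2, but not w0 S w2.
So F validates K, K4, S4; S5 would additionally require S to be Euclidean. The strongest is S4.

S4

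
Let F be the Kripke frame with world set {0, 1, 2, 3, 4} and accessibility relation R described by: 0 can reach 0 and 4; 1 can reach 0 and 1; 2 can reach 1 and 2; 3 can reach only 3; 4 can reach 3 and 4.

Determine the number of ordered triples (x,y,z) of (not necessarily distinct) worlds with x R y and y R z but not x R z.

Enumerating: (0,4,3), (1,0,4), (2,1,0).

3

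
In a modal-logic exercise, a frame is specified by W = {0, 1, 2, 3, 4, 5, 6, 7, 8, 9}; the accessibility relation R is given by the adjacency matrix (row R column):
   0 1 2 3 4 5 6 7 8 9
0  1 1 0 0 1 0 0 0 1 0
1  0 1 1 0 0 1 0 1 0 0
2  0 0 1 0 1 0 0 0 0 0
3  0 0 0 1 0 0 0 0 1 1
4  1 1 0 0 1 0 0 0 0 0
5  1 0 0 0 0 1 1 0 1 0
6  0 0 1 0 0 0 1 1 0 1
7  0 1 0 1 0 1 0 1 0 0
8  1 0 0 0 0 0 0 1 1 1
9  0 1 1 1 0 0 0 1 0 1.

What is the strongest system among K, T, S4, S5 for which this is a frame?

Reflexive (axiom T): yes — every world is R-related to itself.
Transitive (axiom 4): no — 0 R 1 and 1 R 2, but not 0 R 2.
Euclidean (axiom 5): no — 0 R 1 and 0 R 4, but not 1 R 4.
So F validates K, T; S4 would additionally require R to be transitive. The strongest is T.

T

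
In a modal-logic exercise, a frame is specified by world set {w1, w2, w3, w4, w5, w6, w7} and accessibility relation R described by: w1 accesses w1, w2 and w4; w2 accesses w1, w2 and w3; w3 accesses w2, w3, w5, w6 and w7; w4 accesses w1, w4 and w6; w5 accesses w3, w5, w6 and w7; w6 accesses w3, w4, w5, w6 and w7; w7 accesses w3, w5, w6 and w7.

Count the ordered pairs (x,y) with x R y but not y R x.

R is symmetric; there are no such tuples.

0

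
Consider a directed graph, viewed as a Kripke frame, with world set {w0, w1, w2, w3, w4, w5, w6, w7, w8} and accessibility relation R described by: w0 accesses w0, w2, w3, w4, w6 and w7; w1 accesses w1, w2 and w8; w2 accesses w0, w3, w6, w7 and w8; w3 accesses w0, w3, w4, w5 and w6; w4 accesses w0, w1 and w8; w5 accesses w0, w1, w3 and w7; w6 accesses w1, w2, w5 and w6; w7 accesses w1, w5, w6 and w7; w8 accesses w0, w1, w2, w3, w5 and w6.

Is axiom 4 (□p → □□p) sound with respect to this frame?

The schema 4 characterises exactly the transitive frames.
Transitive: no — w0 R w2 and w2 R w8, but not w0 R w8.

No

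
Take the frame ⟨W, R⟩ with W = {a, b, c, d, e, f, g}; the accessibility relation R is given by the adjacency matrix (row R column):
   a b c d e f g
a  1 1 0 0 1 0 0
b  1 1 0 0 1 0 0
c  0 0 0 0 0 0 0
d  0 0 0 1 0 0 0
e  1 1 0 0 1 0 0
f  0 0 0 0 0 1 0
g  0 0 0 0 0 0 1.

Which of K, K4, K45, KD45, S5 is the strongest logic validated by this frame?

Transitive (axiom 4): yes — every two-step R-path is closed by a direct edge.
Euclidean (axiom 5): yes — any two successors of a common world are R-related.
Serial (axiom D): no — c has no R-successor.
Reflexive (axiom T): no — c is not related to itself.
So F validates K, K4, K45; KD45 would additionally require R to be serial. The strongest is K45.

K45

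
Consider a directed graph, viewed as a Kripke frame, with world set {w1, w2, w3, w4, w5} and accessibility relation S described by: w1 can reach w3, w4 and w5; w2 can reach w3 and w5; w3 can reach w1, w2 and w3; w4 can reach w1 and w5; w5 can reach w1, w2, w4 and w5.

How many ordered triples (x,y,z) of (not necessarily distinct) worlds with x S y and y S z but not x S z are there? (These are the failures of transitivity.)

19

Enumerating: (w1,w3,w1), (w1,w3,w2), (w1,w4,w1), (w1,w5,w1), (w1,w5,w2), (w2,w3,w1), (w2,w3,w2), (w2,w5,w1), (w2,w5,w2), (w2,w5,w4), (w3,w1,w4), (w3,w1,w5), … and 7 more.
Total: 19.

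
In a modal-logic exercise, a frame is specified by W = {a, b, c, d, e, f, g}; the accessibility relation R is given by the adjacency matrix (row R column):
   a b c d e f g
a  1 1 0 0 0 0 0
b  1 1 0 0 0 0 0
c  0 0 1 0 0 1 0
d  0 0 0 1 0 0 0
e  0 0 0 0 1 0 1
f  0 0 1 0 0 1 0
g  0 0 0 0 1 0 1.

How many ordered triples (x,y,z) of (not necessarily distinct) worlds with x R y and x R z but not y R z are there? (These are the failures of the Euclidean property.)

0

R is Euclidean; there are no such tuples.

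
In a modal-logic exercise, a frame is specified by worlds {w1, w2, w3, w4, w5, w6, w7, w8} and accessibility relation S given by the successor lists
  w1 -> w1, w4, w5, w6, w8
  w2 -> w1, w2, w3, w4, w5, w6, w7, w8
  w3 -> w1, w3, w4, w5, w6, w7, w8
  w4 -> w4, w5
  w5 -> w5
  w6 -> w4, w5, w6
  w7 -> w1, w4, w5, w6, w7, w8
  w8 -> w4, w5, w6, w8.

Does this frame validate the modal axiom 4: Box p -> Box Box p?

Yes

By correspondence theory, 4 is valid on a frame iff S is transitive.
Transitive: yes — every two-step S-path is closed by a direct edge.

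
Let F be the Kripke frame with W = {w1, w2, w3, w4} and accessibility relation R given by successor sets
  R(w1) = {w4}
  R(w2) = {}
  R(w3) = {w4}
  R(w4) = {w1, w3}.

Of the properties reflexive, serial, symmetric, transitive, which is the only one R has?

symmetric

Reflexive: no — w1 is not related to itself.
Serial: no — w2 has no R-successor.
Symmetric: yes — every pair in R has its reverse in R.
Transitive: no — w1 R w4 and w4 R w3, but not w1 R w3.
Only symmetric holds.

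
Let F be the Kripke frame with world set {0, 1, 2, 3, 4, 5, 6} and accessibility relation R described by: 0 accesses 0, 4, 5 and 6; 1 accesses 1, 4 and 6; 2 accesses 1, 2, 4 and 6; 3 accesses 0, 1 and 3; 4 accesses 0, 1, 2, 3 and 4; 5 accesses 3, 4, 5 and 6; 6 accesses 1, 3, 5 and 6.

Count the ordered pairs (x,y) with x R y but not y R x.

Enumerating: (0,5), (0,6), (2,1), (2,6), (3,0), (3,1), (4,3), (5,3), (5,4), (6,3).

10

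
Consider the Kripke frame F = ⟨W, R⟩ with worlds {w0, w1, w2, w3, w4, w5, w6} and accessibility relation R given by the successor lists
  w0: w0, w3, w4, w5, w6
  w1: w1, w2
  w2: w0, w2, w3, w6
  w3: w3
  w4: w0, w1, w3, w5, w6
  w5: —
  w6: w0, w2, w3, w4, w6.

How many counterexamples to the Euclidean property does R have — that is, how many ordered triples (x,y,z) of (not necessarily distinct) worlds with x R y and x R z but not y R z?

Enumerating: (w0,w3,w0), (w0,w3,w4), (w0,w3,w5), (w0,w3,w6), (w0,w4,w4), (w0,w5,w0), (w0,w5,w3), (w0,w5,w4), (w0,w5,w5), (w0,w5,w6), (w0,w6,w5), (w1,w2,w1), … and 28 more.
Total: 40.

40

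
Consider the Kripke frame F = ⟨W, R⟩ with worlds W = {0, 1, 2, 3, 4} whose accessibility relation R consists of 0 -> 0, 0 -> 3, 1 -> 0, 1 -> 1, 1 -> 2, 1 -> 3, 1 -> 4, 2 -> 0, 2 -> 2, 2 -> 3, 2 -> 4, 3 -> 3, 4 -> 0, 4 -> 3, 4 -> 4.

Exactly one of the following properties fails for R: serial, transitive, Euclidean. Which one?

Euclidean

Serial: yes — every world has a successor (e.g. 0 R 0).
Transitive: yes — every two-step R-path is closed by a direct edge.
Euclidean: no — 1 R 0 and 1 R 2, but not 0 R 2.
Only Euclidean fails.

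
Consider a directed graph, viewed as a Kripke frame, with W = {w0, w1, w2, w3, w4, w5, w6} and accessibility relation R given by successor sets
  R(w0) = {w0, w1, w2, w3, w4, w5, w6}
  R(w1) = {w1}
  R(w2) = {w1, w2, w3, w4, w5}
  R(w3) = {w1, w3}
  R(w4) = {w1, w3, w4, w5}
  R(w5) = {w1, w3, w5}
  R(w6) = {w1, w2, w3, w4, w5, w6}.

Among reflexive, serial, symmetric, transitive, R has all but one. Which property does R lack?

Reflexive: yes — every world is R-related to itself.
Serial: yes — every world has a successor (e.g. w0 R w0).
Symmetric: no — w0 R w1 but not w1 R w0.
Transitive: yes — every two-step R-path is closed by a direct edge.
Only symmetric fails.

symmetric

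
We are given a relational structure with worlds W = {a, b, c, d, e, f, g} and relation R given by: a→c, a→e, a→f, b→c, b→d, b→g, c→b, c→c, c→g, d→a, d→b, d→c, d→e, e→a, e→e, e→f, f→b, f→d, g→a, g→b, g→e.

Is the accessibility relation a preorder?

No

Reflexive: no — a is not related to itself.
Transitive: no — a R c and c R b, but not a R b.
So R is not a preorder.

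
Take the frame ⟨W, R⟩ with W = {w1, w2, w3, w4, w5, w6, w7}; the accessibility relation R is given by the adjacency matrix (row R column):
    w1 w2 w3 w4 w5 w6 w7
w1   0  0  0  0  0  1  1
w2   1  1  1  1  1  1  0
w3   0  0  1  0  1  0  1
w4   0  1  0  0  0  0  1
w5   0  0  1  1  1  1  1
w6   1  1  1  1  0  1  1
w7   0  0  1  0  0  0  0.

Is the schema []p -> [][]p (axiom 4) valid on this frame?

The schema 4 characterises exactly the transitive frames.
Transitive: no — w1 R w6 and w6 R w2, but not w1 R w2.

No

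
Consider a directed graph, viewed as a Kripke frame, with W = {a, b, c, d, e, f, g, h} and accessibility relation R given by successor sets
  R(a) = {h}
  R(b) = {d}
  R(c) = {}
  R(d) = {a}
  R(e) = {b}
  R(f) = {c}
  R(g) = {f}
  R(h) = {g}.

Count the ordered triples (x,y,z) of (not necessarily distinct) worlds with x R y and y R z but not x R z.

Enumerating: (a,h,g), (b,d,a), (d,a,h), (e,b,d), (g,f,c), (h,g,f).

6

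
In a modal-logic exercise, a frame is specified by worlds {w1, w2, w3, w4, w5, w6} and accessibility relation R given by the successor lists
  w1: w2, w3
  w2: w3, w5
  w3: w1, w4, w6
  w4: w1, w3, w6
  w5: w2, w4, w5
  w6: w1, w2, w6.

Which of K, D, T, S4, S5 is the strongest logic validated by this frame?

Serial (axiom D): yes — every world has a successor (e.g. w1 R w2).
Reflexive (axiom T): no — w1 is not related to itself.
Transitive (axiom 4): no — w1 R w2 and w2 R w5, but not w1 R w5.
Euclidean (axiom 5): no — w1 R w3 and w1 R w2, but not w3 R w2.
So F validates K, D; T would additionally require R to be reflexive. The strongest is D.

D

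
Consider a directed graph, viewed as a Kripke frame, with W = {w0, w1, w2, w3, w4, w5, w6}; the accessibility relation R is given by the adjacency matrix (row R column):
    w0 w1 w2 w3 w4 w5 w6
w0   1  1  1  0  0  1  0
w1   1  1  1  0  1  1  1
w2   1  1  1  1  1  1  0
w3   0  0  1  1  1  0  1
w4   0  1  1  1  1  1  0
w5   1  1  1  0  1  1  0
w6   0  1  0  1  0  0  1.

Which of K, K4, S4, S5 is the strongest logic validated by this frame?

Transitive (axiom 4): no — w0 R w1 and w1 R w4, but not w0 R w4.
Reflexive (axiom T): yes — every world is R-related to itself.
Euclidean (axiom 5): no — w1 R w0 and w1 R w4, but not w0 R w4.
So F validates K; K4 would additionally require R to be transitive. The strongest is K.

K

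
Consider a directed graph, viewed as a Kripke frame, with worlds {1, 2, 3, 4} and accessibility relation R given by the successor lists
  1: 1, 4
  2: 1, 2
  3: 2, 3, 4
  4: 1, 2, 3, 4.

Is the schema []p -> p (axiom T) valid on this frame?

Yes

Axiom T corresponds to the accessibility relation being reflexive.
Reflexive: yes — every world is R-related to itself.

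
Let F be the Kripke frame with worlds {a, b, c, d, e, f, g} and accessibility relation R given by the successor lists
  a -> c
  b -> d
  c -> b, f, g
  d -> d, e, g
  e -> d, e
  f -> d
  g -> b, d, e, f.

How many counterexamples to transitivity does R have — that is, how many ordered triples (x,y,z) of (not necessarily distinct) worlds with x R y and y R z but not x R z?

15

Enumerating: (a,c,b), (a,c,f), (a,c,g), (b,d,e), (b,d,g), (c,b,d), (c,f,d), (c,g,d), (c,g,e), (d,g,b), (d,g,f), (e,d,g), (f,d,e), (f,d,g), (g,d,g).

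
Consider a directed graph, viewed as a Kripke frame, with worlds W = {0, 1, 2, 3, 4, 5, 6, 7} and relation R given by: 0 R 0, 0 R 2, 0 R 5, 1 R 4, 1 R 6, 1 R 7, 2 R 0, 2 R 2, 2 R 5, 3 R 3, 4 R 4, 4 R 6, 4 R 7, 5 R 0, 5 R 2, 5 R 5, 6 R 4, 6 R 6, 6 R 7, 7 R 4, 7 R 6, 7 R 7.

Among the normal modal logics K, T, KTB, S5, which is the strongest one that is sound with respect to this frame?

K

Reflexive (axiom T): no — 1 is not related to itself.
Symmetric (axiom B): no — 1 R 4 but not 4 R 1.
Euclidean (axiom 5): yes — any two successors of a common world are R-related.
So F validates K; T would additionally require R to be reflexive. The strongest is K.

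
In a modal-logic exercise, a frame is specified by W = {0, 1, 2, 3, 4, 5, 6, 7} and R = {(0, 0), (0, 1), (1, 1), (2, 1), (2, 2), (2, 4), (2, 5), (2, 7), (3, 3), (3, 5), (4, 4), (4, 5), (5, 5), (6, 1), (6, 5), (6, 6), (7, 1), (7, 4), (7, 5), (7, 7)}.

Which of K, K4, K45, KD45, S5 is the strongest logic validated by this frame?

Transitive (axiom 4): yes — every two-step R-path is closed by a direct edge.
Euclidean (axiom 5): no — 2 R 1 and 2 R 4, but not 1 R 4.
Serial (axiom D): yes — every world has a successor (e.g. 0 R 0).
Reflexive (axiom T): yes — every world is R-related to itself.
So F validates K, K4; K45 would additionally require R to be Euclidean. The strongest is K4.

K4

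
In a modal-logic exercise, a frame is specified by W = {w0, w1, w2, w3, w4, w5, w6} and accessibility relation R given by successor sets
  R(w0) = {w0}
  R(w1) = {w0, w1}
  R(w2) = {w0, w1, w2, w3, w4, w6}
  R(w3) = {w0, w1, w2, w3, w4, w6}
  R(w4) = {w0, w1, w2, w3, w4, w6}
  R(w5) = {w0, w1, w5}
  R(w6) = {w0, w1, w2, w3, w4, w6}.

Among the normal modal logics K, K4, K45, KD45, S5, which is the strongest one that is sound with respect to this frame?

Transitive (axiom 4): yes — every two-step R-path is closed by a direct edge.
Euclidean (axiom 5): no — w2 R w0 and w2 R w1, but not w0 R w1.
Serial (axiom D): yes — every world has a successor (e.g. w0 R w0).
Reflexive (axiom T): yes — every world is R-related to itself.
So F validates K, K4; K45 would additionally require R to be Euclidean. The strongest is K4.

K4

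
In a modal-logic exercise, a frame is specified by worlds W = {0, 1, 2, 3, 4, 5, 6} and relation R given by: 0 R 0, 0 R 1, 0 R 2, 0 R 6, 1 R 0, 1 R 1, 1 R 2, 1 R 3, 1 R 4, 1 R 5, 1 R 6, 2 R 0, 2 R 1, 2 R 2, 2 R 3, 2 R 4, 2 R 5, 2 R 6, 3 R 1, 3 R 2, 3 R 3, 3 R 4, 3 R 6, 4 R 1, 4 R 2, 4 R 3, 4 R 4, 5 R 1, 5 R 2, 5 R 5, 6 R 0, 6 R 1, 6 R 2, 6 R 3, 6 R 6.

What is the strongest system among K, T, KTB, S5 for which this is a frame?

Reflexive (axiom T): yes — every world is R-related to itself.
Symmetric (axiom B): yes — every pair in R has its reverse in R.
Euclidean (axiom 5): no — 1 R 0 and 1 R 3, but not 0 R 3.
So F validates K, T, KTB; S5 would additionally require R to be Euclidean. The strongest is KTB.

KTB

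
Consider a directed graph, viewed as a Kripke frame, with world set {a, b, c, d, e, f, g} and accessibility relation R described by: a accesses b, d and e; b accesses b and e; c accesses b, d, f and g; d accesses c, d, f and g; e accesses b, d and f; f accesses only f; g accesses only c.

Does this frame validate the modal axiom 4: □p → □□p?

By correspondence theory, 4 is valid on a frame iff R is transitive.
Transitive: no — a R d and d R c, but not a R c.

No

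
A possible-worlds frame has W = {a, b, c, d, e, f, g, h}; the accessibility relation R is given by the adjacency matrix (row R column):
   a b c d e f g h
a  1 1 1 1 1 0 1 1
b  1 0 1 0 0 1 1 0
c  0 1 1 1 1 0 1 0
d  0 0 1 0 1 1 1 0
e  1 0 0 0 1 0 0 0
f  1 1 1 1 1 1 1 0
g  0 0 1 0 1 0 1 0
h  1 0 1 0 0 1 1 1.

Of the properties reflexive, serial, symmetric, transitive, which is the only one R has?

Reflexive: no — b is not related to itself.
Serial: yes — every world has a successor (e.g. a R a).
Symmetric: no — a R c but not c R a.
Transitive: no — a R b and b R f, but not a R f.
Only serial holds.

serial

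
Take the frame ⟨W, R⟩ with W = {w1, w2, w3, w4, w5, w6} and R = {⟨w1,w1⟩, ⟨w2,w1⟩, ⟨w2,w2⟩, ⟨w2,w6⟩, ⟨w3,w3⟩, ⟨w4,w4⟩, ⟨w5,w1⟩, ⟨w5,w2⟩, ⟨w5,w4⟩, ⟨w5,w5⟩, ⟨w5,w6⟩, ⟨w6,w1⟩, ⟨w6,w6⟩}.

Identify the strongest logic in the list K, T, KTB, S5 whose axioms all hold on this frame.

Reflexive (axiom T): yes — every world is R-related to itself.
Symmetric (axiom B): no — w2 R w1 but not w1 R w2.
Euclidean (axiom 5): no — w2 R w1 and w2 R w6, but not w1 R w6.
So F validates K, T; KTB would additionally require R to be symmetric. The strongest is T.

T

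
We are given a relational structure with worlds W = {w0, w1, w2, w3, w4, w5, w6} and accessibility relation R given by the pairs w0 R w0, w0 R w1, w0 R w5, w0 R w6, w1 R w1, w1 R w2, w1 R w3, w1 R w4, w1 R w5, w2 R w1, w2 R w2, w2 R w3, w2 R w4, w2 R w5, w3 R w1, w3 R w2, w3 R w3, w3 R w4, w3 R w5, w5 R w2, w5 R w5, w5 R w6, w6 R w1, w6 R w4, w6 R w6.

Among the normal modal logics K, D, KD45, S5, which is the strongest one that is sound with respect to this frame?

K

Serial (axiom D): no — w4 has no R-successor.
Euclidean (axiom 5): no — w0 R w1 and w0 R w6, but not w1 R w6.
Transitive (axiom 4): no — w0 R w1 and w1 R w2, but not w0 R w2.
Reflexive (axiom T): no — w4 is not related to itself.
So F validates K; D would additionally require R to be serial. The strongest is K.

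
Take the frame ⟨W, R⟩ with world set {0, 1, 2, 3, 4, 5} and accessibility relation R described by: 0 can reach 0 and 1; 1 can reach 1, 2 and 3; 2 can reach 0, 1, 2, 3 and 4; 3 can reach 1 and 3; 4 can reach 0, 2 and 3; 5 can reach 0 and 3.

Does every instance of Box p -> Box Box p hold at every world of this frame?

By correspondence theory, 4 is valid on a frame iff R is transitive.
Transitive: no — 0 R 1 and 1 R 2, but not 0 R 2.

No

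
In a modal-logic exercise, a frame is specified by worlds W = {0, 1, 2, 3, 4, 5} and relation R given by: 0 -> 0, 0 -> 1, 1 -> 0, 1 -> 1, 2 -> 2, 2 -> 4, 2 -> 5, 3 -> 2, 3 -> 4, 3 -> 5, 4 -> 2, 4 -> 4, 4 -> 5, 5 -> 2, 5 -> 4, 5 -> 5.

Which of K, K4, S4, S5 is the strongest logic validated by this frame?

K4

Transitive (axiom 4): yes — every two-step R-path is closed by a direct edge.
Reflexive (axiom T): no — 3 is not related to itself.
Euclidean (axiom 5): yes — any two successors of a common world are R-related.
So F validates K, K4; S4 would additionally require R to be reflexive. The strongest is K4.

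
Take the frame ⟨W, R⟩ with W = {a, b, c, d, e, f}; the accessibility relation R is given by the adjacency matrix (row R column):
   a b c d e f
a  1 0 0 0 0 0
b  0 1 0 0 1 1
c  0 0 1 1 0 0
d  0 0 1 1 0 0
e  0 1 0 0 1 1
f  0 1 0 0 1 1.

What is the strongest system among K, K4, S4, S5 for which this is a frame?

S5

Transitive (axiom 4): yes — every two-step R-path is closed by a direct edge.
Reflexive (axiom T): yes — every world is R-related to itself.
Euclidean (axiom 5): yes — any two successors of a common world are R-related.
So F validates K, K4, S4, S5. The strongest is S5.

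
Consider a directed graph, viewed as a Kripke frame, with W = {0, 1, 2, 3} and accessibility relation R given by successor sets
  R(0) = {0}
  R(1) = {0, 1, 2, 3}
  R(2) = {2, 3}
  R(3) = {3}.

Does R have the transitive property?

Yes

Transitive: yes — every two-step R-path is closed by a direct edge.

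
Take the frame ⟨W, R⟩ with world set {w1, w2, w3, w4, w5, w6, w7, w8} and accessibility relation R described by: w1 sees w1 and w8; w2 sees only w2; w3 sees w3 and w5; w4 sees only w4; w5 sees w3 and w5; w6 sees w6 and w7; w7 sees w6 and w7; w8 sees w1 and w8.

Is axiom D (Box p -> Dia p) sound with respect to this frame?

Yes

Axiom D corresponds to the accessibility relation being serial.
Serial: yes — every world has a successor (e.g. w1 R w1).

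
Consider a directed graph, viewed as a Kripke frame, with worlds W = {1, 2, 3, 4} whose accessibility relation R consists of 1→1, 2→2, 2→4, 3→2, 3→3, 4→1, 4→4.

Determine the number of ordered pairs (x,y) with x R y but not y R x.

Enumerating: (2,4), (3,2), (4,1).

3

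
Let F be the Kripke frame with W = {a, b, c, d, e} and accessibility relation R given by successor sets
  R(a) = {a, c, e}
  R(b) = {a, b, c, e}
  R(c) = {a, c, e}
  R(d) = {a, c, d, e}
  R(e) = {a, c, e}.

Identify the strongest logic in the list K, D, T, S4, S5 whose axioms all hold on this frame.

S4

Serial (axiom D): yes — every world has a successor (e.g. a R a).
Reflexive (axiom T): yes — every world is R-related to itself.
Transitive (axiom 4): yes — every two-step R-path is closed by a direct edge.
Euclidean (axiom 5): no — b R a and b R b, but not a R b.
So F validates K, D, T, S4; S5 would additionally require R to be Euclidean. The strongest is S4.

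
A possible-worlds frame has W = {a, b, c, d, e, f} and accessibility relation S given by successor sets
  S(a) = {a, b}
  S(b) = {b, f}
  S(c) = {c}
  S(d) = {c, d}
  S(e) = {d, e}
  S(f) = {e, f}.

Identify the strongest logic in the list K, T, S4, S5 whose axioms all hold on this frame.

Reflexive (axiom T): yes — every world is S-related to itself.
Transitive (axiom 4): no — a S b and b S f, but not a S f.
Euclidean (axiom 5): no — a S b and a S a, but not b S a.
So F validates K, T; S4 would additionally require S to be transitive. The strongest is T.

T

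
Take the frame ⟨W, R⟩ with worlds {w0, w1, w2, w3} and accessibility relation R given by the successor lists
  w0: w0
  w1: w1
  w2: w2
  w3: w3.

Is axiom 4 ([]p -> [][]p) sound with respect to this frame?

By correspondence theory, 4 is valid on a frame iff R is transitive.
Transitive: yes — every two-step R-path is closed by a direct edge.

Yes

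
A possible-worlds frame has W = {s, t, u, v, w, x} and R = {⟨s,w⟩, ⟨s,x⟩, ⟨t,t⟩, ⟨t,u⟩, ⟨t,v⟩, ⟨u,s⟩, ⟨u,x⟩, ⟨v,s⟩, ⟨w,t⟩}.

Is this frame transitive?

Transitive: no — s R w and w R t, but not s R t.

No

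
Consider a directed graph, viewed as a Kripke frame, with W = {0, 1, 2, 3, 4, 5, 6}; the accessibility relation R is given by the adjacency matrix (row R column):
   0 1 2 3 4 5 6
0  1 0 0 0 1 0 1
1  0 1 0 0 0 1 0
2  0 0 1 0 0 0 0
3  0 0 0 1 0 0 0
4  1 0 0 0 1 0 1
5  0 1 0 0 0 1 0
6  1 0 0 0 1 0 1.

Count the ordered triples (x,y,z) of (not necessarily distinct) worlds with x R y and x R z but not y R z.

R is Euclidean; there are no such tuples.

0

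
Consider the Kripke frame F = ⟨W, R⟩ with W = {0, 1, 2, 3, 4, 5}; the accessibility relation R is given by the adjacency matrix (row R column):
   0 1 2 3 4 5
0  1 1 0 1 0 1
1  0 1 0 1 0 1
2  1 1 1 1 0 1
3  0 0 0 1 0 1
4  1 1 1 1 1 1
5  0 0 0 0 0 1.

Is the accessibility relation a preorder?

Yes

Reflexive: yes — every world is R-related to itself.
Transitive: yes — every two-step R-path is closed by a direct edge.
So R is a preorder.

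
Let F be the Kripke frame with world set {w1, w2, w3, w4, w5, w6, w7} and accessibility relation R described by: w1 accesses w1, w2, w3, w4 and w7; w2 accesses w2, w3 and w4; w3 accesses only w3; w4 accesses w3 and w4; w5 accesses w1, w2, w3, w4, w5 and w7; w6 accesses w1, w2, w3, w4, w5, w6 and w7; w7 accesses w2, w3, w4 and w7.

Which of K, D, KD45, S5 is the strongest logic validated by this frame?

Serial (axiom D): yes — every world has a successor (e.g. w1 R w1).
Euclidean (axiom 5): no — w1 R w2 and w1 R w7, but not w2 R w7.
Transitive (axiom 4): yes — every two-step R-path is closed by a direct edge.
Reflexive (axiom T): yes — every world is R-related to itself.
So F validates K, D; KD45 would additionally require R to be Euclidean. The strongest is D.

D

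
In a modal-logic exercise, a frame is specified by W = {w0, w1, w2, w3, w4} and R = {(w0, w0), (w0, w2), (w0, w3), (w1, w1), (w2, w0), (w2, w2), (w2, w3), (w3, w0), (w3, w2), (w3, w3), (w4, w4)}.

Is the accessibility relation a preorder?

Reflexive: yes — every world is R-related to itself.
Transitive: yes — every two-step R-path is closed by a direct edge.
So R is a preorder.

Yes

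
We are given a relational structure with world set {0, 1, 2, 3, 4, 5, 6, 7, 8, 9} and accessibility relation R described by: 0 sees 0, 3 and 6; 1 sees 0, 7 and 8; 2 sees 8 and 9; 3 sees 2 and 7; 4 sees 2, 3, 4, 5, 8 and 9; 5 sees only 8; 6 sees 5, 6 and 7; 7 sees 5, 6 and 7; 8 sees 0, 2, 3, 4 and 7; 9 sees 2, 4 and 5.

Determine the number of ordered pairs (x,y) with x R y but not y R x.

Enumerating: (0,3), (0,6), (1,0), (1,7), (1,8), (3,2), (3,7), (4,2), (4,3), (4,5), (5,8), (6,5), (7,5), (8,0), (8,3), (8,7), (9,5).

17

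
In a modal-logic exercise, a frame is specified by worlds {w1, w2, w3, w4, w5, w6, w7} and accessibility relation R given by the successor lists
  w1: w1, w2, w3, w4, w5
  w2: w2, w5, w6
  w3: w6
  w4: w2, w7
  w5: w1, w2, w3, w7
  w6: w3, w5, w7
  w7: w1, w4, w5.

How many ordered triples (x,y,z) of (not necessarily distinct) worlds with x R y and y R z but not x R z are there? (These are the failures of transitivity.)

Enumerating: (w1,w2,w6), (w1,w3,w6), (w1,w4,w7), (w1,w5,w7), (w2,w5,w1), (w2,w5,w3), (w2,w5,w7), (w2,w6,w3), (w2,w6,w7), (w3,w6,w3), (w3,w6,w5), (w3,w6,w7), … and 24 more.
Total: 36.

36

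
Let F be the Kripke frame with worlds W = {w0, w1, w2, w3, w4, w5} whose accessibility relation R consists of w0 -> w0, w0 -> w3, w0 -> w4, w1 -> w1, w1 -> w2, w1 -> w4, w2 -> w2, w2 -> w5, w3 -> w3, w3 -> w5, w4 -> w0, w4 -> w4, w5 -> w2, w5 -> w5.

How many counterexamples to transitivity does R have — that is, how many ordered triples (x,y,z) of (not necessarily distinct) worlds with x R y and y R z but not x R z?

Enumerating: (w0,w3,w5), (w1,w2,w5), (w1,w4,w0), (w3,w5,w2), (w4,w0,w3).

5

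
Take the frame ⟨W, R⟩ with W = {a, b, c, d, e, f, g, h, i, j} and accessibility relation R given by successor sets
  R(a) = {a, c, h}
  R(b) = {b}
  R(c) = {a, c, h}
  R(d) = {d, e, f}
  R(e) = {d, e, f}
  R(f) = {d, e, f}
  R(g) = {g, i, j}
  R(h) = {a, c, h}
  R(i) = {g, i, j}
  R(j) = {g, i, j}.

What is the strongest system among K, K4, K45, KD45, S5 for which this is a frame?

Transitive (axiom 4): yes — every two-step R-path is closed by a direct edge.
Euclidean (axiom 5): yes — any two successors of a common world are R-related.
Serial (axiom D): yes — every world has a successor (e.g. a R a).
Reflexive (axiom T): yes — every world is R-related to itself.
So F validates K, K4, K45, KD45, S5. The strongest is S5.

S5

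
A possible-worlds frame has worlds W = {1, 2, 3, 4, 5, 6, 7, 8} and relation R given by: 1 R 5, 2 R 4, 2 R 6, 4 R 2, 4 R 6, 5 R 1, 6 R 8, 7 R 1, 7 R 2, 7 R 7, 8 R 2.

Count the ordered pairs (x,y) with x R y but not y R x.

6

Enumerating: (2,6), (4,6), (6,8), (7,1), (7,2), (8,2).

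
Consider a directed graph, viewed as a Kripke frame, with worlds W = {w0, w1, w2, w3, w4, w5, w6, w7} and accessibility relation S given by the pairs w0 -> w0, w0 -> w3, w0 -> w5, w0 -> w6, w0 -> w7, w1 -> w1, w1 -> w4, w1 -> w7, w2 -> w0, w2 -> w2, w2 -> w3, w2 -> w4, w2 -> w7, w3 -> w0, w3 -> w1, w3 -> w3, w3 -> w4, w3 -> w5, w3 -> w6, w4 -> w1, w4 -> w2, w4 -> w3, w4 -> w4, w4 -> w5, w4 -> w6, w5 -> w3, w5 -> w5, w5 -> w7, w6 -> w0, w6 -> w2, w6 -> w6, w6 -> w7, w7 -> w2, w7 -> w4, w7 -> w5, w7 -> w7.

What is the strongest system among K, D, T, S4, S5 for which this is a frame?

T

Serial (axiom D): yes — every world has a successor (e.g. w0 S w0).
Reflexive (axiom T): yes — every world is S-related to itself.
Transitive (axiom 4): no — w0 S w3 and w3 S w1, but not w0 S w1.
Euclidean (axiom 5): no — w0 S w3 and w0 S w7, but not w3 S w7.
So F validates K, D, T; S4 would additionally require S to be transitive. The strongest is T.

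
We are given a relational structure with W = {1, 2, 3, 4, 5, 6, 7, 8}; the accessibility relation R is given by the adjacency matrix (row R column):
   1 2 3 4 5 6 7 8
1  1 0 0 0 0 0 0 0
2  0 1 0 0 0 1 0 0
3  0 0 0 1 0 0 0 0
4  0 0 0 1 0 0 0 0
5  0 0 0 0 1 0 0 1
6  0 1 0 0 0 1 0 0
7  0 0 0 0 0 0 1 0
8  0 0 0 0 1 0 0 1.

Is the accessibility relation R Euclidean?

Euclidean: yes — any two successors of a common world are R-related.

Yes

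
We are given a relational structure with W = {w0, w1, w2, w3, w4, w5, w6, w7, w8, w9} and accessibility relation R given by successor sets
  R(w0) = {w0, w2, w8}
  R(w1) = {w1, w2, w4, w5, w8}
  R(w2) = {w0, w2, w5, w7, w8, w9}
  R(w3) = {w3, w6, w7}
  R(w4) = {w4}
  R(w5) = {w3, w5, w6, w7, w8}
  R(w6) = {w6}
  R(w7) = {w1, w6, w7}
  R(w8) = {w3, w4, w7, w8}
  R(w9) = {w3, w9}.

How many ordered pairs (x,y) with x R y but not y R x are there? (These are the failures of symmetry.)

21

Enumerating: (w0,w8), (w1,w2), (w1,w4), (w1,w5), (w1,w8), (w2,w5), (w2,w7), (w2,w8), (w2,w9), (w3,w6), (w3,w7), (w5,w3), … and 9 more.
Total: 21.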